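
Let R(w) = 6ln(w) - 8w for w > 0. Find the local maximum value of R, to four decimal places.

R'(w) = 6/w − 8 = 0 gives w = 3/4.
R''(w) = -6/w², which is negative for w > 0, so this is a local maximum.
R(3/4) = 6·ln(3/4) - 6 ≈ -7.7261.

-7.7261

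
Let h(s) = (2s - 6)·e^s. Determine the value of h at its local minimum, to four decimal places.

Differentiating with the product rule gives h'(s) = (2s - 4)·e^s. Since e^s > 0, the only critical point is s = 2.
h''(2) has the same sign as 2 > 0, so this is a local minimum.
h(2) = (-2)·e^(2) ≈ -14.7781.

-14.7781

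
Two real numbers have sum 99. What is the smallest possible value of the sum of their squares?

With a + b = 99, a^2 + b^2 = a^2 + (99 − a)^2.
The derivative 2a − 2(99 − a) = 4a − 198 vanishes at a = 99/2; second derivative 4 > 0, a minimum.
The minimum is 2·(99/2)^2 = 9801/2.

9801/2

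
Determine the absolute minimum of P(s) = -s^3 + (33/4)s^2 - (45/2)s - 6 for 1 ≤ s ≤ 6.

P'(s) = -3s^2 + (33/2)s - 45/2, which vanishes at s = 5/2 and s = 3.
Evaluating at the critical points and endpoints: P(1) = -85/4,  P(5/2) = -421/16,  P(3) = -105/4,  P(6) = -60.
So the minimum is P(6) = -60.

-60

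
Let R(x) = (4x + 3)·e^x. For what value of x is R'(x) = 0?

R'(x) = 4·e^x + (4x + 3)·1·e^x = (4x + 7)·e^x. Since e^x > 0, the only critical point is x = -7/4.
R''(-7/4) has the same sign as 4 > 0, so this is a local minimum.
R(-7/4) = (-4)·e^(-7/4) ≈ -0.6951.

-7/4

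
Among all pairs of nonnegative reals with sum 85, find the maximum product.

With x + y = 85, the product is P(x) = x(85 − x).
P'(x) = 85 − 2x = 0 gives x = 85/2; P'' = −2 < 0, so this is the maximum.
P = 85/2·85/2 = 7225/4.

7225/4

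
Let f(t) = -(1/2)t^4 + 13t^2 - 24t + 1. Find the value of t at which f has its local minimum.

f'(t) = -2t^3 + 26t - 24 = 0 at t = -4, 1, 3.
Since f''(t) = -6t^2 + 26, we get f''(-4) = -70 < 0 ⇒ local maximum; f''(1) = 20 > 0 ⇒ local minimum; f''(3) = -28 < 0 ⇒ local maximum.
Thus f has its local minimum at t = 1, with value -21/2.

1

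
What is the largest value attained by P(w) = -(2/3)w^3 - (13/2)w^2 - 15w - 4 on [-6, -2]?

16/3

Differentiating, P'(w) = -2w^2 - 13w - 15; whose only zero in [-6, -2] is w = -5.
Compare values at every candidate in [-6, -2]: P(-6) = -4,  P(-5) = -49/6,  P(-2) = 16/3.
The maximum over the interval is 16/3, attained at w = -2.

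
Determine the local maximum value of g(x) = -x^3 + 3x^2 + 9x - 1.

26

g'(x) = -3x^2 + 6x + 9 = 0 at x = -1, 3.
Since g''(x) = -6x + 6, we get g''(-1) = 12 > 0 ⇒ local minimum; g''(3) = -12 < 0 ⇒ local maximum.
The local maximum is g(3) = 26.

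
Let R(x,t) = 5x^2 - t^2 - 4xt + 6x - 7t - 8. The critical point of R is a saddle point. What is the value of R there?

-247/36

∂R/∂x = 10x - 4t + 6 = 0 and ∂R/∂t = -4x - 2t - 7 = 0, so (x, t) = (-10/9, -23/18).
The Hessian has R_{xx} = 10, R_{tt} = -2, R_{xt} = -4, giving D = -36 < 0, so the point is a saddle point.
R(-10/9, -23/18) = -247/36.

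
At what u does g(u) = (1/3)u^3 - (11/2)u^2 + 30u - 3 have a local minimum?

g'(u) = u^2 - 11u + 30 = 0 at u = 5, 6.
Since g''(u) = 2u - 11, we get g''(5) = -1 < 0 ⇒ local maximum; g''(6) = 1 > 0 ⇒ local minimum.
Thus g has its local minimum at u = 6, with value 51.

6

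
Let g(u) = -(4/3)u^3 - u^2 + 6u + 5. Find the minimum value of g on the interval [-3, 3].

-22

Differentiating, g'(u) = -4u^2 - 2u + 6; which vanishes at u = -3/2 and u = 1.
Candidates: g(-3) = 14, g(-3/2) = -7/4, g(1) = 26/3, g(3) = -22.
The minimum over the interval is -22, attained at u = 3.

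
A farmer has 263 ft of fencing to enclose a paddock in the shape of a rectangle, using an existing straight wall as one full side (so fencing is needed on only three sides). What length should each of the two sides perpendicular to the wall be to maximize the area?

Let the sides perpendicular to the wall have length x and the parallel side y, so 2x + y = 263 and the area is A = xy = x(263 − 2x).
A'(x) = 263 − 4x = 0 gives x = 263/4, and A''(x) = −4 < 0 confirms a maximum.
Then y = 263 − 2·263/4 = 263/2 and A = 69169/8.

263/4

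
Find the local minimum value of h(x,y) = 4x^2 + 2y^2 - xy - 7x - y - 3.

-202/31

∂h/∂x = 8x - y - 7 = 0 and ∂h/∂y = -x + 4y - 1 = 0, so (x, y) = (29/31, 15/31).
The Hessian has h_{xx} = 8, h_{yy} = 4, h_{xy} = -1, giving D = 31 > 0 with h_{xx} > 0, so the point is a local minimum.
h(29/31, 15/31) = -202/31.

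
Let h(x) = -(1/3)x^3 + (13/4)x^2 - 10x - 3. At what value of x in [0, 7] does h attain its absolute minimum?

The derivative is -x^2 + (13/2)x - 10, which vanishes at x = 5/2 and x = 4.
Evaluating at the critical points and endpoints: h(0) = -3, h(5/2) = -619/48, h(4) = -37/3, h(7) = -337/12.
The minimum over the interval is -337/12, attained at x = 7.

7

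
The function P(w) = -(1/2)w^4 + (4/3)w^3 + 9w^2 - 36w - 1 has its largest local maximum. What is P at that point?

P'(w) = -2w^3 + 4w^2 + 18w - 36 = 0 at w = -3, 2, 3.
Since P''(w) = -6w^2 + 8w + 18, we get P''(-3) = -60 < 0 ⇒ local maximum; P''(2) = 10 > 0 ⇒ local minimum; P''(3) = -12 < 0 ⇒ local maximum.
The largest local maximum is P(-3) = 223/2.

223/2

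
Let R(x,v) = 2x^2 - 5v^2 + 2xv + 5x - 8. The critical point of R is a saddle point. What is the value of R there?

∂R/∂x = 4x + 2v + 5 = 0 and ∂R/∂v = 2x - 10v = 0, so (x, v) = (-25/22, -5/22).
The Hessian has R_{xx} = 4, R_{vv} = -10, R_{xv} = 2, giving D = -44 < 0, so the point is a saddle point.
R(-25/22, -5/22) = -477/44.

-477/44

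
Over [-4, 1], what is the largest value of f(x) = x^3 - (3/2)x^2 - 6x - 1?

The derivative is 3x^2 - 3x - 6, whose only zero in [-4, 1] is x = -1.
Candidates: f(-4) = -65; f(-1) = 5/2; f(1) = -15/2.
Hence the absolute maximum is 5/2 at x = -1.

5/2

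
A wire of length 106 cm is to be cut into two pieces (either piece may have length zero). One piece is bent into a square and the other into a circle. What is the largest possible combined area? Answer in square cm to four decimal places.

Let x be the length used for the square. Square side x/4; circle radius (106−x)/(2π).
A(x) = (x/4)² + π·((106−x)/(2π))² = x²/16 + (106−x)²/(4π) for 0 ≤ x ≤ 106. A'(x) = x/8 − (106−x)/(2π) = 0 gives x = 4·106/(π+4) ≈ 59.3705.
A'' > 0, so the interior critical point is a minimum; the maximum is at an endpoint. A(0) = 894.1325 and A(106) = 702.2500, so the largest area is 894.1325.

894.1325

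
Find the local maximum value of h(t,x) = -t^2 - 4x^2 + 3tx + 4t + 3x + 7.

∂h/∂t = -2t + 3x + 4 = 0 and ∂h/∂x = 3t - 8x + 3 = 0, so (t, x) = (41/7, 18/7).
The Hessian has h_{tt} = -2, h_{xx} = -8, h_{tx} = 3, giving D = 7 > 0 with h_{tt} < 0, so the point is a local maximum.
h(41/7, 18/7) = 158/7.

158/7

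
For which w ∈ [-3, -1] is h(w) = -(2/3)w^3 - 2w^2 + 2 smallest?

The derivative is -2w^2 - 4w, whose only zero in [-3, -1] is w = -2.
Candidates: h(-3) = 2, h(-2) = -2/3, h(-1) = 2/3.
So the minimum is h(-2) = -2/3.

-2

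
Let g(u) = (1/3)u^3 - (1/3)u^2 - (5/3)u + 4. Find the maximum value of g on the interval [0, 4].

40/3

g'(u) = u^2 - (2/3)u - 5/3, whose only zero in [0, 4] is u = 5/3.
Evaluating at the critical points and endpoints: g(0) = 4; g(5/3) = 149/81; g(4) = 40/3.
So the maximum is g(4) = 40/3.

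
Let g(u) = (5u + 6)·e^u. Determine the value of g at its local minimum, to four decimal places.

-0.5540

g'(u) = 5·e^u + (5u + 6)·1·e^u = (5u + 11)·e^u. Since e^u > 0, the only critical point is u = -11/5.
g''(-11/5) has the same sign as 5 > 0, so this is a local minimum.
g(-11/5) = (-5)·e^(-11/5) ≈ -0.5540.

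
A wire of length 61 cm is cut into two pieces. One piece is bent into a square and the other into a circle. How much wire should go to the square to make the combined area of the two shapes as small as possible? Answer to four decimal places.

34.1660

Let x be the length used for the square. Square side x/4; circle radius (61−x)/(2π).
A(x) = (x/4)² + π·((61−x)/(2π))² = x²/16 + (61−x)²/(4π) for 0 ≤ x ≤ 61. A'(x) = x/8 − (61−x)/(2π) = 0 gives x = 4·61/(π+4) ≈ 34.1660.
A'' = 1/8 + 1/(2π) > 0, so this gives the minimum combined area; x ≈ 34.1660 cm to the square.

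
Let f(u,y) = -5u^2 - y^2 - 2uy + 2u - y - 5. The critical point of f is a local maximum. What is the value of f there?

∂f/∂u = -10u - 2y + 2 = 0 and ∂f/∂y = -2u - 2y - 1 = 0, so (u, y) = (3/8, -7/8).
The Hessian has f_{uu} = -10, f_{yy} = -2, f_{uy} = -2, giving D = 16 > 0 with f_{uu} < 0, so the point is a local maximum.
f(3/8, -7/8) = -67/16.

-67/16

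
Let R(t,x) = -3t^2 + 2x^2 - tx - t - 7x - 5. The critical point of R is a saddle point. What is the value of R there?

∂R/∂t = -6t - x - 1 = 0 and ∂R/∂x = -t + 4x - 7 = 0, so (t, x) = (-11/25, 41/25).
The Hessian has R_{tt} = -6, R_{xx} = 4, R_{tx} = -1, giving D = -25 < 0, so the point is a saddle point.
R(-11/25, 41/25) = -263/25.

-263/25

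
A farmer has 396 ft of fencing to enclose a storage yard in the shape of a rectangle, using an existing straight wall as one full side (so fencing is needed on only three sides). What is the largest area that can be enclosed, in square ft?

Let the sides perpendicular to the wall have length x and the parallel side y, so 2x + y = 396 and the area is A = xy = x(396 − 2x).
A'(x) = 396 − 4x = 0 gives x = 99, and A''(x) = −4 < 0 confirms a maximum.
Then y = 396 − 2·99 = 198 and A = 19602.

19602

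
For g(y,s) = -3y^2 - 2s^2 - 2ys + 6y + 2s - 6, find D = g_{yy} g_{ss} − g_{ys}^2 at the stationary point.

20

∂g/∂y = -6y - 2s + 6 = 0 and ∂g/∂s = -2y - 4s + 2 = 0, so (y, s) = (1, 0).
The Hessian has g_{yy} = -6, g_{ss} = -4, g_{ys} = -2, giving D = 20 > 0 with g_{yy} < 0, so the point is a local maximum.
D = (-6)·(-4) − (-2)^2 = 20.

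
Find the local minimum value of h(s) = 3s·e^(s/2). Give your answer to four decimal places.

-2.2073

By the product rule, h'(s) = ((3/2)s + 3)·e^(s/2). Since e^(s/2) > 0, the only critical point is s = -2.
h''(-2) has the same sign as 3/2 > 0, so this is a local minimum.
h(-2) = (-6)·e^(-1) ≈ -2.2073.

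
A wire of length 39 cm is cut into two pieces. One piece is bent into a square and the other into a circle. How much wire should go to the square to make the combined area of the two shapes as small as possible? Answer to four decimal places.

Let x be the length used for the square. Square side x/4; circle radius (39−x)/(2π).
A(x) = (x/4)² + π·((39−x)/(2π))² = x²/16 + (39−x)²/(4π) for 0 ≤ x ≤ 39. A'(x) = x/8 − (39−x)/(2π) = 0 gives x = 4·39/(π+4) ≈ 21.8439.
A'' = 1/8 + 1/(2π) > 0, so this gives the minimum combined area; x ≈ 21.8439 cm to the square.

21.8439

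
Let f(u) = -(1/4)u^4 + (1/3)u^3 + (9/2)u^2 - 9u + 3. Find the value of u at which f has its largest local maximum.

f'(u) = -u^3 + u^2 + 9u - 9. Setting f'(u) = 0 gives u ∈ {-3, 1, 3}.
f''(u) = -3u^2 + 2u + 9. f''(-3) = -24 < 0 ⇒ local maximum; f''(1) = 8 > 0 ⇒ local minimum; f''(3) = -12 < 0 ⇒ local maximum.
So the largest local maximum value is f(-3) = 165/4.

-3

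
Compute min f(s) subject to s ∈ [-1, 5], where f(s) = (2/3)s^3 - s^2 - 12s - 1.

Differentiating, f'(s) = 2s^2 - 2s - 12; whose only zero in [-1, 5] is s = 3.
Evaluating at the critical points and endpoints: f(-1) = 28/3; f(3) = -28; f(5) = -8/3.
The minimum over the interval is -28, attained at s = 3.

-28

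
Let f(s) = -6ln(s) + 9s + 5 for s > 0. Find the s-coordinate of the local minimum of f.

2/3

f'(s) = -6/s + 9 = 0 gives s = 2/3.
f''(s) = 6/s², which is positive for s > 0, so this is a local minimum.
f(2/3) = -6·ln(2/3) + 6 + 5 ≈ 13.4328.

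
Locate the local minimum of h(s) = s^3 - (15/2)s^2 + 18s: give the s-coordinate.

3

h'(s) = 3s^2 - 15s + 18 = 0 at s = 2, 3.
Since h''(s) = 6s - 15, we get h''(2) = -3 < 0 ⇒ local maximum; h''(3) = 3 > 0 ⇒ local minimum.
Thus h has its local minimum at s = 3, with value 27/2.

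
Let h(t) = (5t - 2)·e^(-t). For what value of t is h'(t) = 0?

7/5

By the product rule, h'(t) = (-5t + 7)·e^(-t). Since e^(-t) > 0, the only critical point is t = 7/5.
h''(7/5) has the same sign as -5 < 0, so this is a local maximum.
h(7/5) = (5)·e^(-7/5) ≈ 1.2330.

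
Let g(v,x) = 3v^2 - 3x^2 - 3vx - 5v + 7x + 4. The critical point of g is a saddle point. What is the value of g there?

49/15

∂g/∂v = 6v - 3x - 5 = 0 and ∂g/∂x = -3v - 6x + 7 = 0, so (v, x) = (17/15, 3/5).
The Hessian has g_{vv} = 6, g_{xx} = -6, g_{vx} = -3, giving D = -45 < 0, so the point is a saddle point.
g(17/15, 3/5) = 49/15.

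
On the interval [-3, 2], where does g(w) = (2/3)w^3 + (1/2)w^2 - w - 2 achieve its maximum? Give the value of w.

2

Differentiating, g'(w) = 2w^2 + w - 1; which vanishes at w = -1 and w = 1/2.
Compare values at every candidate in [-3, 2]: g(-3) = -25/2,  g(-1) = -7/6,  g(1/2) = -55/24,  g(2) = 10/3.
The maximum over the interval is 10/3, attained at w = 2.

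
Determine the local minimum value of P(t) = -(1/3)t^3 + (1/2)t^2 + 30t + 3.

P'(t) = -t^2 + t + 30 = 0 at t = -5, 6.
Second-derivative test with P''(t) = -2t + 1: P''(-5) = 11 > 0 ⇒ local minimum; P''(6) = -11 < 0 ⇒ local maximum.
Thus P has its local minimum at t = -5, with value -557/6.

-557/6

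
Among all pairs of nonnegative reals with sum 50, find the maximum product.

625

With x + y = 50, the product is P(x) = x(50 − x).
P'(x) = 50 − 2x = 0 gives x = 25; P'' = −2 < 0, so this is the maximum.
P = 25·25 = 625.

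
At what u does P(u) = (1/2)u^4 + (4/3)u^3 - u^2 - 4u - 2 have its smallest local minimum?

1

P'(u) = 2u^3 + 4u^2 - 2u - 4. Setting P'(u) = 0 gives u ∈ {-2, -1, 1}.
Since P''(u) = 6u^2 + 8u - 2, we get P''(-2) = 6 > 0 ⇒ local minimum; P''(-1) = -4 < 0 ⇒ local maximum; P''(1) = 12 > 0 ⇒ local minimum.
So the smallest local minimum value is P(1) = -31/6.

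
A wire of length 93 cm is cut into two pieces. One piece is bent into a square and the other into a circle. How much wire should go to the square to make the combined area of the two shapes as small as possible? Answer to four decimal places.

52.0892

Let x be the length used for the square. Square side x/4; circle radius (93−x)/(2π).
A(x) = (x/4)² + π·((93−x)/(2π))² = x²/16 + (93−x)²/(4π) for 0 ≤ x ≤ 93. A'(x) = x/8 − (93−x)/(2π) = 0 gives x = 4·93/(π+4) ≈ 52.0892.
A'' = 1/8 + 1/(2π) > 0, so this gives the minimum combined area; x ≈ 52.0892 cm to the square.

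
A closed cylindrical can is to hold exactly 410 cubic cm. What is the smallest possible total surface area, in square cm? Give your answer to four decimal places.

With radius r and height h, πr²h = 410 so h = 410/(πr²), and S(r) = 2πr² + 2πrh = 2πr² + 2·410/r.
S'(r) = 4πr − 2·410/r² = 0 ⇒ r³ = 410/(2π), so r ≈ 4.0259 and h = 2r ≈ 8.0519.
S''(r) = 4π + 4·410/r³ > 0, so this is the minimum; S ≈ 305.5182.

305.5182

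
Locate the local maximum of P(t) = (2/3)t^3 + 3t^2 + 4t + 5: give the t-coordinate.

P'(t) = 2t^2 + 6t + 4. Setting P'(t) = 0 gives t ∈ {-2, -1}.
Second-derivative test with P''(t) = 4t + 6: P''(-2) = -2 < 0 ⇒ local maximum; P''(-1) = 2 > 0 ⇒ local minimum.
Thus P has its local maximum at t = -2, with value 11/3.

-2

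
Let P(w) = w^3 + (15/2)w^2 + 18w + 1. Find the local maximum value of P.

P'(w) = 3w^2 + 15w + 18 = 0 at w = -3, -2.
Since P''(w) = 6w + 15, we get P''(-3) = -3 < 0 ⇒ local maximum; P''(-2) = 3 > 0 ⇒ local minimum.
Thus P has its local maximum at w = -3, with value -25/2.

-25/2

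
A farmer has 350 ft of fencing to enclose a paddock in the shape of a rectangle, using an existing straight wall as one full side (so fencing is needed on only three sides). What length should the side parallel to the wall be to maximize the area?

Let the sides perpendicular to the wall have length x and the parallel side y, so 2x + y = 350 and the area is A = xy = x(350 − 2x).
A'(x) = 350 − 4x = 0 gives x = 175/2, and A''(x) = −4 < 0 confirms a maximum.
Then y = 350 − 2·175/2 = 175 and A = 30625/2.

175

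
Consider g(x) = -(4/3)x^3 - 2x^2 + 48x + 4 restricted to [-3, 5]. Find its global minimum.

Differentiating, g'(x) = -4x^2 - 4x + 48; whose only zero in [-3, 5] is x = 3.
Compare values at every candidate in [-3, 5]: g(-3) = -122,  g(3) = 94,  g(5) = 82/3.
Hence the absolute minimum is -122 at x = -3.

-122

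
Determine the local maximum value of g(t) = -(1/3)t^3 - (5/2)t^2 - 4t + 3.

g'(t) = -t^2 - 5t - 4 = 0 at t = -4, -1.
Second-derivative test with g''(t) = -2t - 5: g''(-4) = 3 > 0 ⇒ local minimum; g''(-1) = -3 < 0 ⇒ local maximum.
The local maximum is g(-1) = 29/6.

29/6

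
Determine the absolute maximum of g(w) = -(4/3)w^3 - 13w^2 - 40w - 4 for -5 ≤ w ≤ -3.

113/3

Differentiating, g'(w) = -4w^2 - 26w - 40; whose only zero in [-5, -3] is w = -4.
Compare values at every candidate in [-5, -3]: g(-5) = 113/3, g(-4) = 100/3, g(-3) = 35.
The maximum over the interval is 113/3, attained at w = -5.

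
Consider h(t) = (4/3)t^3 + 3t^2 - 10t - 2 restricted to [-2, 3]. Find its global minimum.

-23/3

The derivative is 4t^2 + 6t - 10, whose only zero in [-2, 3] is t = 1.
Compare values at every candidate in [-2, 3]: h(-2) = 58/3; h(1) = -23/3; h(3) = 31.
The minimum over the interval is -23/3, attained at t = 1.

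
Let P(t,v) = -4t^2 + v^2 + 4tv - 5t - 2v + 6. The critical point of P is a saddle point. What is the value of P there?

161/32

∂P/∂t = -8t + 4v - 5 = 0 and ∂P/∂v = 4t + 2v - 2 = 0, so (t, v) = (-1/16, 9/8).
The Hessian has P_{tt} = -8, P_{vv} = 2, P_{tv} = 4, giving D = -32 < 0, so the point is a saddle point.
P(-1/16, 9/8) = 161/32.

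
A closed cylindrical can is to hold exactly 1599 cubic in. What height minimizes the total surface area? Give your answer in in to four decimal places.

12.6742

With radius r and height h, πr²h = 1599 so h = 1599/(πr²), and S(r) = 2πr² + 2πrh = 2πr² + 2·1599/r.
S'(r) = 4πr − 2·1599/r² = 0 ⇒ r³ = 1599/(2π), so r ≈ 6.3371 and h = 2r ≈ 12.6742.
S''(r) = 4π + 4·1599/r³ > 0, so this is the minimum; S ≈ 756.9726.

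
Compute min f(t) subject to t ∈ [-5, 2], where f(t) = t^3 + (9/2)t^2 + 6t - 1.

Differentiating, f'(t) = 3t^2 + 9t + 6; which vanishes at t = -2 and t = -1.
Candidates: f(-5) = -87/2,  f(-2) = -3,  f(-1) = -7/2,  f(2) = 37.
So the minimum is f(-5) = -87/2.

-87/2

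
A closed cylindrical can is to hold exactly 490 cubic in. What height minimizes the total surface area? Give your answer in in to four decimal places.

8.5448

With radius r and height h, πr²h = 490 so h = 490/(πr²), and S(r) = 2πr² + 2πrh = 2πr² + 2·490/r.
S'(r) = 4πr − 2·490/r² = 0 ⇒ r³ = 490/(2π), so r ≈ 4.2724 and h = 2r ≈ 8.5448.
S''(r) = 4π + 4·490/r³ > 0, so this is the minimum; S ≈ 344.0688.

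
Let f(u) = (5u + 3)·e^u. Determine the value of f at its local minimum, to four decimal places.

-1.0095

Differentiating with the product rule gives f'(u) = (5u + 8)·e^u. Since e^u > 0, the only critical point is u = -8/5.
f''(-8/5) has the same sign as 5 > 0, so this is a local minimum.
f(-8/5) = (-5)·e^(-8/5) ≈ -1.0095.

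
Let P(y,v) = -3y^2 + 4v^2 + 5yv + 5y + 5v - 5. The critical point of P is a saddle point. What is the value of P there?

-465/73

∂P/∂y = -6y + 5v + 5 = 0 and ∂P/∂v = 5y + 8v + 5 = 0, so (y, v) = (15/73, -55/73).
The Hessian has P_{yy} = -6, P_{vv} = 8, P_{yv} = 5, giving D = -73 < 0, so the point is a saddle point.
P(15/73, -55/73) = -465/73.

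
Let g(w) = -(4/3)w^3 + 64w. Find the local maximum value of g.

g'(w) = -4w^2 + 64 = 0 at w = -4, 4.
g''(w) = -8w. g''(-4) = 32 > 0 ⇒ local minimum; g''(4) = -32 < 0 ⇒ local maximum.
Thus g has its local maximum at w = 4, with value 512/3.

512/3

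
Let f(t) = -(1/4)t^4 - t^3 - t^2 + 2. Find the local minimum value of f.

f'(t) = -t^3 - 3t^2 - 2t = 0 at t = -2, -1, 0.
Since f''(t) = -3t^2 - 6t - 2, we get f''(-2) = -2 < 0 ⇒ local maximum; f''(-1) = 1 > 0 ⇒ local minimum; f''(0) = -2 < 0 ⇒ local maximum.
So the local minimum value is f(-1) = 7/4.

7/4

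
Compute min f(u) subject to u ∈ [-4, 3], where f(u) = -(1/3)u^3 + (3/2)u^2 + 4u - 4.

f'(u) = -u^2 + 3u + 4, whose only zero in [-4, 3] is u = -1.
Evaluating at the critical points and endpoints: f(-4) = 76/3, f(-1) = -37/6, f(3) = 25/2.
The minimum over the interval is -37/6, attained at u = -1.

-37/6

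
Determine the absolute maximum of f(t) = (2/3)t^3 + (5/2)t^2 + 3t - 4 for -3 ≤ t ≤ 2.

52/3

The derivative is 2t^2 + 5t + 3, which vanishes at t = -3/2 and t = -1.
Compare values at every candidate in [-3, 2]: f(-3) = -17/2; f(-3/2) = -41/8; f(-1) = -31/6; f(2) = 52/3.
The maximum over the interval is 52/3, attained at t = 2.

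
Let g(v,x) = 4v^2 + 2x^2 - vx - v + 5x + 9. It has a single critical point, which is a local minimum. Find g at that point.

∂g/∂v = 8v - x - 1 = 0 and ∂g/∂x = -v + 4x + 5 = 0, so (v, x) = (-1/31, -39/31).
The Hessian has g_{vv} = 8, g_{xx} = 4, g_{vx} = -1, giving D = 31 > 0 with g_{vv} > 0, so the point is a local minimum.
g(-1/31, -39/31) = 182/31.

182/31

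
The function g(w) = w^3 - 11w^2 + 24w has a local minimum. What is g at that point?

Critical points: g'(w) = 3w^2 - 22w + 24 vanishes at w = 4/3, 6.
Second-derivative test with g''(w) = 6w - 22: g''(4/3) = -14 < 0 ⇒ local maximum; g''(6) = 14 > 0 ⇒ local minimum.
So the local minimum value is g(6) = -36.

-36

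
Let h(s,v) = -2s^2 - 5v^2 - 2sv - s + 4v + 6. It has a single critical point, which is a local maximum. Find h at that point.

∂h/∂s = -4s - 2v - 1 = 0 and ∂h/∂v = -2s - 10v + 4 = 0, so (s, v) = (-1/2, 1/2).
The Hessian has h_{ss} = -4, h_{vv} = -10, h_{sv} = -2, giving D = 36 > 0 with h_{ss} < 0, so the point is a local maximum.
h(-1/2, 1/2) = 29/4.

29/4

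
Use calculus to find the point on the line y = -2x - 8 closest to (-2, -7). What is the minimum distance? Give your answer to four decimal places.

1.3416

Minimize D(x)^2 = (x + 2)^2 + (-2x - 1)^2.
d/dx[D^2] = 2(x + 2) + 2·(-2)·(-2x - 1) = 0 ⇒ x = -4/5.
Then y = -32/5 and the distance is √(9/5) ≈ 1.3416.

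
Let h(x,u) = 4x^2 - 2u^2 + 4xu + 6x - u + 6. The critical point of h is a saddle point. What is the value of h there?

61/12

∂h/∂x = 8x + 4u + 6 = 0 and ∂h/∂u = 4x - 4u - 1 = 0, so (x, u) = (-5/12, -2/3).
The Hessian has h_{xx} = 8, h_{uu} = -4, h_{xu} = 4, giving D = -48 < 0, so the point is a saddle point.
h(-5/12, -2/3) = 61/12.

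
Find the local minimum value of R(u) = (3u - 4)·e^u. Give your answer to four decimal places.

Differentiating with the product rule gives R'(u) = (3u - 1)·e^u. Since e^u > 0, the only critical point is u = 1/3.
R''(1/3) has the same sign as 3 > 0, so this is a local minimum.
R(1/3) = (-3)·e^(1/3) ≈ -4.1868.

-4.1868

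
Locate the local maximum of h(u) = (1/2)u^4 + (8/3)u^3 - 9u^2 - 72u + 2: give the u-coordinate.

-3

h'(u) = 2u^3 + 8u^2 - 18u - 72 = 0 at u = -4, -3, 3.
h''(u) = 6u^2 + 16u - 18. h''(-4) = 14 > 0 ⇒ local minimum; h''(-3) = -12 < 0 ⇒ local maximum; h''(3) = 84 > 0 ⇒ local minimum.
So the local maximum value is h(-3) = 211/2.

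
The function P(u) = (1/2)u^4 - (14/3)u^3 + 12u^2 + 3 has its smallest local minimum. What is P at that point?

Critical points: P'(u) = 2u^3 - 14u^2 + 24u vanishes at u = 0, 3, 4.
P''(u) = 6u^2 - 28u + 24. P''(0) = 24 > 0 ⇒ local minimum; P''(3) = -6 < 0 ⇒ local maximum; P''(4) = 8 > 0 ⇒ local minimum.
The smallest local minimum is P(0) = 3.

3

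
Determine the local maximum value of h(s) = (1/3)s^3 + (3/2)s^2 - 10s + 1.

281/6

h'(s) = s^2 + 3s - 10 = 0 at s = -5, 2.
Since h''(s) = 2s + 3, we get h''(-5) = -7 < 0 ⇒ local maximum; h''(2) = 7 > 0 ⇒ local minimum.
So the local maximum value is h(-5) = 281/6.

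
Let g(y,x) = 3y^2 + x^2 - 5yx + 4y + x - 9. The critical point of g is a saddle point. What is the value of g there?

-6

∂g/∂y = 6y - 5x + 4 = 0 and ∂g/∂x = -5y + 2x + 1 = 0, so (y, x) = (1, 2).
The Hessian has g_{yy} = 6, g_{xx} = 2, g_{yx} = -5, giving D = -13 < 0, so the point is a saddle point.
g(1, 2) = -6.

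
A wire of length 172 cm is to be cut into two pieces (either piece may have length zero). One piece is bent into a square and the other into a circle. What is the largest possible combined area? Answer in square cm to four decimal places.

Let x be the length used for the square. Square side x/4; circle radius (172−x)/(2π).
A(x) = (x/4)² + π·((172−x)/(2π))² = x²/16 + (172−x)²/(4π) for 0 ≤ x ≤ 172. A'(x) = x/8 − (172−x)/(2π) = 0 gives x = 4·172/(π+4) ≈ 96.3371.
A'' > 0, so the interior critical point is a minimum; the maximum is at an endpoint. A(0) = 2354.2199 and A(172) = 1849.0000, so the largest area is 2354.2199.

2354.2199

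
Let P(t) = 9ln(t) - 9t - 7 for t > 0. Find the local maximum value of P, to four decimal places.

P'(t) = 9/t − 9 = 0 gives t = 1.
P''(t) = -9/t², which is negative for t > 0, so this is a local maximum.
P(1) = 9·ln(1) - 9 - 7 ≈ -16.0000.

-16.0000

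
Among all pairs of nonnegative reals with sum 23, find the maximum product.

529/4

With x + y = 23, the product is P(x) = x(23 − x).
P'(x) = 23 − 2x = 0 gives x = 23/2; P'' = −2 < 0, so this is the maximum.
P = 23/2·23/2 = 529/4.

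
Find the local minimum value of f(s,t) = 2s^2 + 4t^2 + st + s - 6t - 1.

∂f/∂s = 4s + t + 1 = 0 and ∂f/∂t = s + 8t - 6 = 0, so (s, t) = (-14/31, 25/31).
The Hessian has f_{ss} = 4, f_{tt} = 8, f_{st} = 1, giving D = 31 > 0 with f_{ss} > 0, so the point is a local minimum.
f(-14/31, 25/31) = -113/31.

-113/31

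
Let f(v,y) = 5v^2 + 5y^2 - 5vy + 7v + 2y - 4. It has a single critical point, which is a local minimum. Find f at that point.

-127/15

∂f/∂v = 10v - 5y + 7 = 0 and ∂f/∂y = -5v + 10y + 2 = 0, so (v, y) = (-16/15, -11/15).
The Hessian has f_{vv} = 10, f_{yy} = 10, f_{vy} = -5, giving D = 75 > 0 with f_{vv} > 0, so the point is a local minimum.
f(-16/15, -11/15) = -127/15.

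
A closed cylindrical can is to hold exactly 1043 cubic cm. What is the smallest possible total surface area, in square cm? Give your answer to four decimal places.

569.3388

With radius r and height h, πr²h = 1043 so h = 1043/(πr²), and S(r) = 2πr² + 2πrh = 2πr² + 2·1043/r.
S'(r) = 4πr − 2·1043/r² = 0 ⇒ r³ = 1043/(2π), so r ≈ 5.4958 and h = 2r ≈ 10.9917.
S''(r) = 4π + 4·1043/r³ > 0, so this is the minimum; S ≈ 569.3388.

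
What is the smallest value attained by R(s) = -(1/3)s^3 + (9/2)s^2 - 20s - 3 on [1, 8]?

Differentiating, R'(s) = -s^2 + 9s - 20; which vanishes at s = 4 and s = 5.
Evaluating at the critical points and endpoints: R(1) = -113/6, R(4) = -97/3, R(5) = -193/6, R(8) = -137/3.
So the minimum is R(8) = -137/3.

-137/3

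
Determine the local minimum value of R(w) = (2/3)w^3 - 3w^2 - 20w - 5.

-290/3

R'(w) = 2w^2 - 6w - 20 = 0 at w = -2, 5.
Since R''(w) = 4w - 6, we get R''(-2) = -14 < 0 ⇒ local maximum; R''(5) = 14 > 0 ⇒ local minimum.
The local minimum is R(5) = -290/3.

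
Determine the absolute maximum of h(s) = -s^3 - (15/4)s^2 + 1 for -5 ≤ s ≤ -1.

129/4

Differentiating, h'(s) = -3s^2 - (15/2)s; whose only zero in [-5, -1] is s = -5/2.
Compare values at every candidate in [-5, -1]: h(-5) = 129/4,  h(-5/2) = -109/16,  h(-1) = -7/4.
The maximum over the interval is 129/4, attained at s = -5.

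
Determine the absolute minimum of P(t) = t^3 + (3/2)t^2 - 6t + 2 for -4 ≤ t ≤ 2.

The derivative is 3t^2 + 3t - 6, which vanishes at t = -2 and t = 1.
Candidates: P(-4) = -14; P(-2) = 12; P(1) = -3/2; P(2) = 4.
So the minimum is P(-4) = -14.

-14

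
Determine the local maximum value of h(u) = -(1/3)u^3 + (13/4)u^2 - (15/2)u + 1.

37/12

h'(u) = -u^2 + (13/2)u - 15/2 = 0 at u = 3/2, 5.
h''(u) = -2u + 13/2. h''(3/2) = 7/2 > 0 ⇒ local minimum; h''(5) = -7/2 < 0 ⇒ local maximum.
The local maximum is h(5) = 37/12.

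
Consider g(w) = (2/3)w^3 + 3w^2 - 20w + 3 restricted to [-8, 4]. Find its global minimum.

-59/3

The derivative is 2w^2 + 6w - 20, which vanishes at w = -5 and w = 2.
Candidates: g(-8) = 41/3,  g(-5) = 284/3,  g(2) = -59/3,  g(4) = 41/3.
So the minimum is g(2) = -59/3.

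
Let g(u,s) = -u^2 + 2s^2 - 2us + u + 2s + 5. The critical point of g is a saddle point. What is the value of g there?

31/6

∂g/∂u = -2u - 2s + 1 = 0 and ∂g/∂s = -2u + 4s + 2 = 0, so (u, s) = (2/3, -1/6).
The Hessian has g_{uu} = -2, g_{ss} = 4, g_{us} = -2, giving D = -12 < 0, so the point is a saddle point.
g(2/3, -1/6) = 31/6.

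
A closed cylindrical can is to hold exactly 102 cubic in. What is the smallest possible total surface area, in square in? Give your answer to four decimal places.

120.8504

With radius r and height h, πr²h = 102 so h = 102/(πr²), and S(r) = 2πr² + 2πrh = 2πr² + 2·102/r.
S'(r) = 4πr − 2·102/r² = 0 ⇒ r³ = 102/(2π), so r ≈ 2.5321 and h = 2r ≈ 5.0641.
S''(r) = 4π + 4·102/r³ > 0, so this is the minimum; S ≈ 120.8504.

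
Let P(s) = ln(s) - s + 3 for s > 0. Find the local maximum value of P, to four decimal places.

P'(s) = 1/s − 1 = 0 gives s = 1.
P''(s) = -1/s², which is negative for s > 0, so this is a local maximum.
P(1) = 1·ln(1) - 1 + 3 ≈ 2.0000.

2.0000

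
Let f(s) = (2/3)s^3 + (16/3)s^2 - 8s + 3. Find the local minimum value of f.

19/81

Critical points: f'(s) = 2s^2 + (32/3)s - 8 vanishes at s = -6, 2/3.
f''(s) = 4s + 32/3. f''(-6) = -40/3 < 0 ⇒ local maximum; f''(2/3) = 40/3 > 0 ⇒ local minimum.
So the local minimum value is f(2/3) = 19/81.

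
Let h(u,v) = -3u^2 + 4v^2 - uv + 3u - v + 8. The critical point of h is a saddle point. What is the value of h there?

∂h/∂u = -6u - v + 3 = 0 and ∂h/∂v = -u + 8v - 1 = 0, so (u, v) = (23/49, 9/49).
The Hessian has h_{uu} = -6, h_{vv} = 8, h_{uv} = -1, giving D = -49 < 0, so the point is a saddle point.
h(23/49, 9/49) = 422/49.

422/49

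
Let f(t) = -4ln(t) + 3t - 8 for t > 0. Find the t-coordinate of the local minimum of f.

4/3

f'(t) = -4/t + 3 = 0 gives t = 4/3.
f''(t) = 4/t², which is positive for t > 0, so this is a local minimum.
f(4/3) = -4·ln(4/3) + 4 - 8 ≈ -5.1507.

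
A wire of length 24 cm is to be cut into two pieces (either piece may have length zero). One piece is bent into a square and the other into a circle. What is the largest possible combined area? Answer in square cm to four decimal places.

45.8366

Let x be the length used for the square. Square side x/4; circle radius (24−x)/(2π).
A(x) = (x/4)² + π·((24−x)/(2π))² = x²/16 + (24−x)²/(4π) for 0 ≤ x ≤ 24. A'(x) = x/8 − (24−x)/(2π) = 0 gives x = 4·24/(π+4) ≈ 13.4424.
A'' > 0, so the interior critical point is a minimum; the maximum is at an endpoint. A(0) = 45.8366 and A(24) = 36.0000, so the largest area is 45.8366.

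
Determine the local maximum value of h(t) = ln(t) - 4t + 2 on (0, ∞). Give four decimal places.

-0.3863

h'(t) = 1/t − 4 = 0 gives t = 1/4.
h''(t) = -1/t², which is negative for t > 0, so this is a local maximum.
h(1/4) = 1·ln(1/4) - 1 + 2 ≈ -0.3863.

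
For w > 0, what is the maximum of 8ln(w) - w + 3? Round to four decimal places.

f'(w) = 8/w − 1 = 0 gives w = 8.
f''(w) = -8/w², which is negative for w > 0, so this is a local maximum.
f(8) = 8·ln(8) - 8 + 3 ≈ 11.6355.

11.6355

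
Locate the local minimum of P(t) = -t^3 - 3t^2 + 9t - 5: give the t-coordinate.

-3

Critical points: P'(t) = -3t^2 - 6t + 9 vanishes at t = -3, 1.
Since P''(t) = -6t - 6, we get P''(-3) = 12 > 0 ⇒ local minimum; P''(1) = -12 < 0 ⇒ local maximum.
Thus P has its local minimum at t = -3, with value -32.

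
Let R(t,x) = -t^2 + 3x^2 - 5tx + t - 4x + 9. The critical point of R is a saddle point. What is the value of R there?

∂R/∂t = -2t - 5x + 1 = 0 and ∂R/∂x = -5t + 6x - 4 = 0, so (t, x) = (-14/37, 13/37).
The Hessian has R_{tt} = -2, R_{xx} = 6, R_{tx} = -5, giving D = -37 < 0, so the point is a saddle point.
R(-14/37, 13/37) = 300/37.

300/37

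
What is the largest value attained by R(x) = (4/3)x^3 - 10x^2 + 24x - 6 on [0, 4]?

46/3

The derivative is 4x^2 - 20x + 24, which vanishes at x = 2 and x = 3.
Evaluating at the critical points and endpoints: R(0) = -6, R(2) = 38/3, R(3) = 12, R(4) = 46/3.
Hence the absolute maximum is 46/3 at x = 4.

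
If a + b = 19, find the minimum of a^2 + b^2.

361/2

With a + b = 19, a^2 + b^2 = a^2 + (19 − a)^2.
The derivative 2a − 2(19 − a) = 4a − 38 vanishes at a = 19/2; second derivative 4 > 0, a minimum.
The minimum is 2·(19/2)^2 = 361/2.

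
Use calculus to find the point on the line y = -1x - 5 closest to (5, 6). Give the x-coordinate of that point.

-3

Minimize D(x)^2 = (x - 5)^2 + (-x - 11)^2.
d/dx[D^2] = 2(x - 5) + 2·(-1)·(-x - 11) = 0 ⇒ x = -3.
Then y = -2 and the distance is √(128) ≈ 11.3137.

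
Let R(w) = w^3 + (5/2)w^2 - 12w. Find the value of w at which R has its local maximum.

R'(w) = 3w^2 + 5w - 12. Setting R'(w) = 0 gives w ∈ {-3, 4/3}.
Second-derivative test with R''(w) = 6w + 5: R''(-3) = -13 < 0 ⇒ local maximum; R''(4/3) = 13 > 0 ⇒ local minimum.
So the local maximum value is R(-3) = 63/2.

-3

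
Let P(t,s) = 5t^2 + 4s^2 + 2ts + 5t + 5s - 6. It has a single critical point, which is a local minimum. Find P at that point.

∂P/∂t = 10t + 2s + 5 = 0 and ∂P/∂s = 2t + 8s + 5 = 0, so (t, s) = (-15/38, -10/19).
The Hessian has P_{tt} = 10, P_{ss} = 8, P_{ts} = 2, giving D = 76 > 0 with P_{tt} > 0, so the point is a local minimum.
P(-15/38, -10/19) = -631/76.

-631/76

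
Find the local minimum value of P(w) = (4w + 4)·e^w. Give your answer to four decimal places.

-0.5413

By the product rule, P'(w) = (4w + 8)·e^w. Since e^w > 0, the only critical point is w = -2.
P''(-2) has the same sign as 4 > 0, so this is a local minimum.
P(-2) = (-4)·e^(-2) ≈ -0.5413.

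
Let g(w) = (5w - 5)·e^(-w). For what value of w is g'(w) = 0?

2

By the product rule, g'(w) = (-5w + 10)·e^(-w). Since e^(-w) > 0, the only critical point is w = 2.
g''(2) has the same sign as -5 < 0, so this is a local maximum.
g(2) = (5)·e^(-2) ≈ 0.6767.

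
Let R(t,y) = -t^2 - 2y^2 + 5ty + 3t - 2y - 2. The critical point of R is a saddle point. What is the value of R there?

-26/17

∂R/∂t = -2t + 5y + 3 = 0 and ∂R/∂y = 5t - 4y - 2 = 0, so (t, y) = (-2/17, -11/17).
The Hessian has R_{tt} = -2, R_{yy} = -4, R_{ty} = 5, giving D = -17 < 0, so the point is a saddle point.
R(-2/17, -11/17) = -26/17.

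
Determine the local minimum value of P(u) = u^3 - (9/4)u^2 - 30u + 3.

-89

P'(u) = 3u^2 - (9/2)u - 30. Setting P'(u) = 0 gives u ∈ {-5/2, 4}.
Second-derivative test with P''(u) = 6u - 9/2: P''(-5/2) = -39/2 < 0 ⇒ local maximum; P''(4) = 39/2 > 0 ⇒ local minimum.
Thus P has its local minimum at u = 4, with value -89.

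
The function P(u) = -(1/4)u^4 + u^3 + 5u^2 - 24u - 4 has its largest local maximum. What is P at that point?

P'(u) = -u^3 + 3u^2 + 10u - 24. Setting P'(u) = 0 gives u ∈ {-3, 2, 4}.
Second-derivative test with P''(u) = -3u^2 + 6u + 10: P''(-3) = -35 < 0 ⇒ local maximum; P''(2) = 10 > 0 ⇒ local minimum; P''(4) = -14 < 0 ⇒ local maximum.
So the largest local maximum value is P(-3) = 263/4.

263/4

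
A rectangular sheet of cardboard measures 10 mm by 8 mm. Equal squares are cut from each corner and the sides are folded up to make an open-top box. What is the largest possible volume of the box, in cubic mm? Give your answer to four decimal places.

With cut size x, the volume is V(x) = x(10 − 2x)(8 − 2x) for 0 < x < 4.
V'(x) = 12x^2 − 72x + 80. Setting V'(x) = 0 gives x ≈ 1.4725 (the root in (0, 4)).
V''(x) = 24x − 72 is negative there, so this is the maximum; V ≈ 52.5138.

52.5138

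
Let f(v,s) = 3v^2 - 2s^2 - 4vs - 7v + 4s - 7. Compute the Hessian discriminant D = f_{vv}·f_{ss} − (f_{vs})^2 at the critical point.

-40

∂f/∂v = 6v - 4s - 7 = 0 and ∂f/∂s = -4v - 4s + 4 = 0, so (v, s) = (11/10, -1/10).
The Hessian has f_{vv} = 6, f_{ss} = -4, f_{vs} = -4, giving D = -40 < 0, so the point is a saddle point.
D = (6)·(-4) − (-4)^2 = -40.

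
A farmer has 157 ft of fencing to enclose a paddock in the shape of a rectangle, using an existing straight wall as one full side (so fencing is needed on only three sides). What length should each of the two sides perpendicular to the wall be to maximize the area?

157/4

Let the sides perpendicular to the wall have length x and the parallel side y, so 2x + y = 157 and the area is A = xy = x(157 − 2x).
A'(x) = 157 − 4x = 0 gives x = 157/4, and A''(x) = −4 < 0 confirms a maximum.
Then y = 157 − 2·157/4 = 157/2 and A = 24649/8.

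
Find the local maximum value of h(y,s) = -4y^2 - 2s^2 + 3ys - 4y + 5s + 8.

∂h/∂y = -8y + 3s - 4 = 0 and ∂h/∂s = 3y - 4s + 5 = 0, so (y, s) = (-1/23, 28/23).
The Hessian has h_{yy} = -8, h_{ss} = -4, h_{ys} = 3, giving D = 23 > 0 with h_{yy} < 0, so the point is a local maximum.
h(-1/23, 28/23) = 256/23.

256/23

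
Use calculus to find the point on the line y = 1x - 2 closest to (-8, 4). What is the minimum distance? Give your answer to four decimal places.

9.8995

Minimize D(x)^2 = (x + 8)^2 + (x - 6)^2.
d/dx[D^2] = 2(x + 8) + 2·1·(x - 6) = 0 ⇒ x = -1.
Then y = -3 and the distance is √(98) ≈ 9.8995.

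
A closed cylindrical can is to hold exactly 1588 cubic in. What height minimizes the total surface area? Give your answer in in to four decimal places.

With radius r and height h, πr²h = 1588 so h = 1588/(πr²), and S(r) = 2πr² + 2πrh = 2πr² + 2·1588/r.
S'(r) = 4πr − 2·1588/r² = 0 ⇒ r³ = 1588/(2π), so r ≈ 6.3225 and h = 2r ≈ 12.6450.
S''(r) = 4π + 4·1588/r³ > 0, so this is the minimum; S ≈ 753.4970.

12.6450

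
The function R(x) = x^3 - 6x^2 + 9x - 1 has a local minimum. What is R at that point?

-1

Critical points: R'(x) = 3x^2 - 12x + 9 vanishes at x = 1, 3.
Since R''(x) = 6x - 12, we get R''(1) = -6 < 0 ⇒ local maximum; R''(3) = 6 > 0 ⇒ local minimum.
The local minimum is R(3) = -1.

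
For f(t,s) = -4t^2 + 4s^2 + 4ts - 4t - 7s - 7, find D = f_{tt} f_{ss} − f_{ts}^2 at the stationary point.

-80

∂f/∂t = -8t + 4s - 4 = 0 and ∂f/∂s = 4t + 8s - 7 = 0, so (t, s) = (-1/20, 9/10).
The Hessian has f_{tt} = -8, f_{ss} = 8, f_{ts} = 4, giving D = -80 < 0, so the point is a saddle point.
D = (-8)·(8) − (4)^2 = -80.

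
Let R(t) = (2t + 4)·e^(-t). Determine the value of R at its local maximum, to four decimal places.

5.4366

By the product rule, R'(t) = (-2t - 2)·e^(-t). Since e^(-t) > 0, the only critical point is t = -1.
R''(-1) has the same sign as -2 < 0, so this is a local maximum.
R(-1) = (2)·e^(1) ≈ 5.4366.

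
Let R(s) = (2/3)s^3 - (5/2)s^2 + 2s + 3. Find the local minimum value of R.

R'(s) = 2s^2 - 5s + 2 = 0 at s = 1/2, 2.
Since R''(s) = 4s - 5, we get R''(1/2) = -3 < 0 ⇒ local maximum; R''(2) = 3 > 0 ⇒ local minimum.
So the local minimum value is R(2) = 7/3.

7/3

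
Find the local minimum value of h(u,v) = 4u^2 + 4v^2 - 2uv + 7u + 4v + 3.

-34/15

∂h/∂u = 8u - 2v + 7 = 0 and ∂h/∂v = -2u + 8v + 4 = 0, so (u, v) = (-16/15, -23/30).
The Hessian has h_{uu} = 8, h_{vv} = 8, h_{uv} = -2, giving D = 60 > 0 with h_{uu} > 0, so the point is a local minimum.
h(-16/15, -23/30) = -34/15.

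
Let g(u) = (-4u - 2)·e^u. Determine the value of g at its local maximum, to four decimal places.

Differentiating with the product rule gives g'(u) = (-4u - 6)·e^u. Since e^u > 0, the only critical point is u = -3/2.
g''(-3/2) has the same sign as -4 < 0, so this is a local maximum.
g(-3/2) = (4)·e^(-3/2) ≈ 0.8925.

0.8925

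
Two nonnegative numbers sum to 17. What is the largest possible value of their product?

289/4

With x + y = 17, the product is P(x) = x(17 − x).
P'(x) = 17 − 2x = 0 gives x = 17/2; P'' = −2 < 0, so this is the maximum.
P = 17/2·17/2 = 289/4.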